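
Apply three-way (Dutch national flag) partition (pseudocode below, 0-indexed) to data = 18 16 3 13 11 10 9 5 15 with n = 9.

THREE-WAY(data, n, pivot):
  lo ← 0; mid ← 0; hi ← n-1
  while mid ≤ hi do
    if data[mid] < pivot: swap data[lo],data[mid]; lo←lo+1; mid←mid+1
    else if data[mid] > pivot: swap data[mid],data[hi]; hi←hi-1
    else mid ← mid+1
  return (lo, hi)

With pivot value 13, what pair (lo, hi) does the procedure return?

lo=0 mid=0 hi=8
18>13: swap(0,8), hi=7 ⇒ 15 16 3 13 11 10 9 5 18
15>13: swap(0,7), hi=6 ⇒ 5 16 3 13 11 10 9 15 18
5<13: swap(0,0), lo=1 mid=1 ⇒ 5 16 3 13 11 10 9 15 18
16>13: swap(1,6), hi=5 ⇒ 5 9 3 13 11 10 16 15 18
9<13: swap(1,1), lo=2 mid=2 ⇒ 5 9 3 13 11 10 16 15 18
3<13: swap(2,2), lo=3 mid=3 ⇒ 5 9 3 13 11 10 16 15 18
13=13: mid=4
11<13: swap(3,4), lo=4 mid=5 ⇒ 5 9 3 11 13 10 16 15 18
10<13: swap(4,5), lo=5 mid=6 ⇒ 5 9 3 11 10 13 16 15 18
done. lo=5 hi=5; data=5 9 3 11 10 13 16 15 18

(5, 5)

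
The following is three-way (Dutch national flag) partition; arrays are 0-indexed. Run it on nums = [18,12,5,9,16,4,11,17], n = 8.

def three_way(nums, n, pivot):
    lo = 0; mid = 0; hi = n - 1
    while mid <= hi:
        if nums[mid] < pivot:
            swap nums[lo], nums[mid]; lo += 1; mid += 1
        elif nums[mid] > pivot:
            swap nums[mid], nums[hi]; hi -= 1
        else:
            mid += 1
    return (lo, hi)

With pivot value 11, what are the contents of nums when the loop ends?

[4,5,9,11,16,12,17,18]

lo=0 mid=0 hi=7
18>11: swap(0,7), hi=6 ⇒ [17,12,5,9,16,4,11,18]
17>11: swap(0,6), hi=5 ⇒ [11,12,5,9,16,4,17,18]
11=11: mid=1
12>11: swap(1,5), hi=4 ⇒ [11,4,5,9,16,12,17,18]
4<11: swap(0,1), lo=1 mid=2 ⇒ [4,11,5,9,16,12,17,18]
5<11: swap(1,2), lo=2 mid=3 ⇒ [4,5,11,9,16,12,17,18]
9<11: swap(2,3), lo=3 mid=4 ⇒ [4,5,9,11,16,12,17,18]
16>11: swap(4,4), hi=3 ⇒ [4,5,9,11,16,12,17,18]
done. lo=3 hi=3; nums=[4,5,9,11,16,12,17,18]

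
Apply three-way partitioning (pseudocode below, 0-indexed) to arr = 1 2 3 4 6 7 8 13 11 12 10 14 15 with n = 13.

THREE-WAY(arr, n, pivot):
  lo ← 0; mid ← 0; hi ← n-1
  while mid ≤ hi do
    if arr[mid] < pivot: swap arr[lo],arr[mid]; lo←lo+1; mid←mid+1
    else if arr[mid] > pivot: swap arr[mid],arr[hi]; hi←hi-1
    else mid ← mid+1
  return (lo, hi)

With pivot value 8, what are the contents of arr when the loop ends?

pivot = 8; lo=0, mid=0, hi=12
arr[mid]=1<8: swap arr[0],arr[0]; lo=1,mid=1 → 1 2 3 4 6 7 8 13 11 12 10 14 15
arr[mid]=2<8: swap arr[1],arr[1]; lo=2,mid=2 → 1 2 3 4 6 7 8 13 11 12 10 14 15
arr[mid]=3<8: swap arr[2],arr[2]; lo=3,mid=3 → 1 2 3 4 6 7 8 13 11 12 10 14 15
arr[mid]=4<8: swap arr[3],arr[3]; lo=4,mid=4 → 1 2 3 4 6 7 8 13 11 12 10 14 15
arr[mid]=6<8: swap arr[4],arr[4]; lo=5,mid=5 → 1 2 3 4 6 7 8 13 11 12 10 14 15
arr[mid]=7<8: swap arr[5],arr[5]; lo=6,mid=6 → 1 2 3 4 6 7 8 13 11 12 10 14 15
arr[mid]=8=8: mid=7
arr[mid]=13>8: swap arr[7],arr[12]; hi=11 → 1 2 3 4 6 7 8 15 11 12 10 14 13
arr[mid]=15>8: swap arr[7],arr[11]; hi=10 → 1 2 3 4 6 7 8 14 11 12 10 15 13
arr[mid]=14>8: swap arr[7],arr[10]; hi=9 → 1 2 3 4 6 7 8 10 11 12 14 15 13
arr[mid]=10>8: swap arr[7],arr[9]; hi=8 → 1 2 3 4 6 7 8 12 11 10 14 15 13
arr[mid]=12>8: swap arr[7],arr[8]; hi=7 → 1 2 3 4 6 7 8 11 12 10 14 15 13
arr[mid]=11>8: swap arr[7],arr[7]; hi=6 → 1 2 3 4 6 7 8 11 12 10 14 15 13
end: lo=6, hi=6; arr = 1 2 3 4 6 7 8 11 12 10 14 15 13

1 2 3 4 6 7 8 11 12 10 14 15 13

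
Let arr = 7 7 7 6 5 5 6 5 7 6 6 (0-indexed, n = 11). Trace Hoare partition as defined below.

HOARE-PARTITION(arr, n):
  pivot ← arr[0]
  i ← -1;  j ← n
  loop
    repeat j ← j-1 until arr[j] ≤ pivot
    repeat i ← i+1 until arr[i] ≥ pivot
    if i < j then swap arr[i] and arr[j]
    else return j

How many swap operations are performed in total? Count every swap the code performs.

pivot=7
j stops at 10 (6), i stops at 0 (7); swap ⇒ 6 7 7 6 5 5 6 5 7 6 7
j stops at 9 (6), i stops at 1 (7); swap ⇒ 6 6 7 6 5 5 6 5 7 7 7
j stops at 8 (7), i stops at 2 (7); swap ⇒ 6 6 7 6 5 5 6 5 7 7 7
j stops at 7, i stops at 8; i≥j ⇒ return 7. arr=6 6 7 6 5 5 6 5 7 7 7

3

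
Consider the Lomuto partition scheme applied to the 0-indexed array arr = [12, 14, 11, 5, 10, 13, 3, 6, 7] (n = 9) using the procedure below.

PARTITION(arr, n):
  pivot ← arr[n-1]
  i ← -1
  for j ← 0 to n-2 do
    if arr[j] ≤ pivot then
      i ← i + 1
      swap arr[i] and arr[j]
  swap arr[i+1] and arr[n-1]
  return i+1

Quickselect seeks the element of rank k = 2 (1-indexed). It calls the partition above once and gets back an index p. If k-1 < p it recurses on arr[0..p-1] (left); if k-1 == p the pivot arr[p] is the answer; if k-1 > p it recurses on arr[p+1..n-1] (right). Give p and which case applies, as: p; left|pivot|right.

3; left

pivot = arr[8] = 7; i = -1
j=0: arr[0]=12 > 7 → no swap
j=1: arr[1]=14 > 7 → no swap
j=2: arr[2]=11 > 7 → no swap
j=3: arr[3]=5 ≤ 7 → i=0, swap arr[0],arr[3] → [5, 14, 11, 12, 10, 13, 3, 6, 7]
j=4: arr[4]=10 > 7 → no swap
j=5: arr[5]=13 > 7 → no swap
j=6: arr[6]=3 ≤ 7 → i=1, swap arr[1],arr[6] → [5, 3, 11, 12, 10, 13, 14, 6, 7]
j=7: arr[7]=6 ≤ 7 → i=2, swap arr[2],arr[7] → [5, 3, 6, 12, 10, 13, 14, 11, 7]
final swap arr[3],arr[8] → [5, 3, 6, 7, 10, 13, 14, 11, 12]; return 3
p = 3; k-1 = 1 < 3 ⇒ left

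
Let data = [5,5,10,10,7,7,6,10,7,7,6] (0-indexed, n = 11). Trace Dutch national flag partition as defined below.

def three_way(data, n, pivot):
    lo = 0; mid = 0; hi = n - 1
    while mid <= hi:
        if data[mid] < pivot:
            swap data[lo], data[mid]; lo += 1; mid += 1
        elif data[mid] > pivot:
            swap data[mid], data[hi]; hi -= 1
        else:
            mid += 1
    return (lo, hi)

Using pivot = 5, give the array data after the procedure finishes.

[5,5,10,7,7,6,10,7,7,6,10]

pivot = 5; lo=0, mid=0, hi=10
data[mid]=5=5: mid=1
data[mid]=5=5: mid=2
data[mid]=10>5: swap data[2],data[10]; hi=9 → [5,5,6,10,7,7,6,10,7,7,10]
data[mid]=6>5: swap data[2],data[9]; hi=8 → [5,5,7,10,7,7,6,10,7,6,10]
data[mid]=7>5: swap data[2],data[8]; hi=7 → [5,5,7,10,7,7,6,10,7,6,10]
data[mid]=7>5: swap data[2],data[7]; hi=6 → [5,5,10,10,7,7,6,7,7,6,10]
data[mid]=10>5: swap data[2],data[6]; hi=5 → [5,5,6,10,7,7,10,7,7,6,10]
data[mid]=6>5: swap data[2],data[5]; hi=4 → [5,5,7,10,7,6,10,7,7,6,10]
data[mid]=7>5: swap data[2],data[4]; hi=3 → [5,5,7,10,7,6,10,7,7,6,10]
data[mid]=7>5: swap data[2],data[3]; hi=2 → [5,5,10,7,7,6,10,7,7,6,10]
data[mid]=10>5: swap data[2],data[2]; hi=1 → [5,5,10,7,7,6,10,7,7,6,10]
end: lo=0, hi=1; data = [5,5,10,7,7,6,10,7,7,6,10]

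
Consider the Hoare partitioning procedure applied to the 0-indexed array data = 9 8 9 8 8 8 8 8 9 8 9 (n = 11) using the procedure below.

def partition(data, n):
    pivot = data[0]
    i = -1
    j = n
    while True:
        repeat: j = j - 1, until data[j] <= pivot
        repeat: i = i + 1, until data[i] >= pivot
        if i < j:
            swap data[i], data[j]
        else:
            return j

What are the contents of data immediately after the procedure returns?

9 8 8 8 8 8 8 8 9 9 9

pivot=9
j stops at 10 (9), i stops at 0 (9); swap ⇒ 9 8 9 8 8 8 8 8 9 8 9
j stops at 9 (8), i stops at 2 (9); swap ⇒ 9 8 8 8 8 8 8 8 9 9 9
j stops at 8, i stops at 8; i≥j ⇒ return 8. data=9 8 8 8 8 8 8 8 9 9 9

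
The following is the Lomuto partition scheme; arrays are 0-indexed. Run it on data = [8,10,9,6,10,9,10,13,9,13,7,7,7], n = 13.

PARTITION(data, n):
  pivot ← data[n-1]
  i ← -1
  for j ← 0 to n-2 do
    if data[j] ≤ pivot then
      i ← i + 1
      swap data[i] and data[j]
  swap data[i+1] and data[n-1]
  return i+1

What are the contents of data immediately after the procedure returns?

pivot=7, i=-1
j=0: 8>7, skip
j=1: 10>7, skip
j=2: 9>7, skip
j=3: 6≤7, i=0, swap(0,3) ⇒ [6,10,9,8,10,9,10,13,9,13,7,7,7]
j=4: 10>7, skip
j=5: 9>7, skip
j=6: 10>7, skip
j=7: 13>7, skip
j=8: 9>7, skip
j=9: 13>7, skip
j=10: 7≤7, i=1, swap(1,10) ⇒ [6,7,9,8,10,9,10,13,9,13,10,7,7]
j=11: 7≤7, i=2, swap(2,11) ⇒ [6,7,7,8,10,9,10,13,9,13,10,9,7]
swap(3,12) ⇒ [6,7,7,7,10,9,10,13,9,13,10,9,8]; return 3

[6,7,7,7,10,9,10,13,9,13,10,9,8]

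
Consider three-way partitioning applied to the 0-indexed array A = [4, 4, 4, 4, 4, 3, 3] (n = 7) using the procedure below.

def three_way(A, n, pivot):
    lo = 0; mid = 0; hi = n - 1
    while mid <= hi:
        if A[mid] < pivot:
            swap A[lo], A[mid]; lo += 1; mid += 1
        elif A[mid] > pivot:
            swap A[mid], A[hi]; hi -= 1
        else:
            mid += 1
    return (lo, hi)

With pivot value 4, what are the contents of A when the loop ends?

[3, 3, 4, 4, 4, 4, 4]

pivot = 4; lo=0, mid=0, hi=6
A[mid]=4=4: mid=1
A[mid]=4=4: mid=2
A[mid]=4=4: mid=3
A[mid]=4=4: mid=4
A[mid]=4=4: mid=5
A[mid]=3<4: swap A[0],A[5]; lo=1,mid=6 → [3, 4, 4, 4, 4, 4, 3]
A[mid]=3<4: swap A[1],A[6]; lo=2,mid=7 → [3, 3, 4, 4, 4, 4, 4]
end: lo=2, hi=6; A = [3, 3, 4, 4, 4, 4, 4]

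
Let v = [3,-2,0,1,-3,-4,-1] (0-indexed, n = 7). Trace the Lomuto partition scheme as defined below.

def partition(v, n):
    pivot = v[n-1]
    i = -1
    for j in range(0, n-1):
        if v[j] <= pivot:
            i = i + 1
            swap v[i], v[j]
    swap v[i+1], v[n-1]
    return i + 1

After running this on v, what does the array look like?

[-2,-3,-4,-1,3,0,1]

pivot=-1, i=-1
j=0: 3>-1, skip
j=1: -2≤-1, i=0, swap(0,1) ⇒ [-2,3,0,1,-3,-4,-1]
j=2: 0>-1, skip
j=3: 1>-1, skip
j=4: -3≤-1, i=1, swap(1,4) ⇒ [-2,-3,0,1,3,-4,-1]
j=5: -4≤-1, i=2, swap(2,5) ⇒ [-2,-3,-4,1,3,0,-1]
swap(3,6) ⇒ [-2,-3,-4,-1,3,0,1]; return 3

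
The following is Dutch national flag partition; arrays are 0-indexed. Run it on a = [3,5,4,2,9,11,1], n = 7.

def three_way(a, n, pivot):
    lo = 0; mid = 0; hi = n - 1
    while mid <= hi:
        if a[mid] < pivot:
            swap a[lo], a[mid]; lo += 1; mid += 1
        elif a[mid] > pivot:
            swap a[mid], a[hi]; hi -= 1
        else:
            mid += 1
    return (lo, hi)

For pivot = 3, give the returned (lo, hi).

(2, 2)

pivot = 3; lo=0, mid=0, hi=6
a[mid]=3=3: mid=1
a[mid]=5>3: swap a[1],a[6]; hi=5 → [3,1,4,2,9,11,5]
a[mid]=1<3: swap a[0],a[1]; lo=1,mid=2 → [1,3,4,2,9,11,5]
a[mid]=4>3: swap a[2],a[5]; hi=4 → [1,3,11,2,9,4,5]
a[mid]=11>3: swap a[2],a[4]; hi=3 → [1,3,9,2,11,4,5]
a[mid]=9>3: swap a[2],a[3]; hi=2 → [1,3,2,9,11,4,5]
a[mid]=2<3: swap a[1],a[2]; lo=2,mid=3 → [1,2,3,9,11,4,5]
end: lo=2, hi=2; a = [1,2,3,9,11,4,5]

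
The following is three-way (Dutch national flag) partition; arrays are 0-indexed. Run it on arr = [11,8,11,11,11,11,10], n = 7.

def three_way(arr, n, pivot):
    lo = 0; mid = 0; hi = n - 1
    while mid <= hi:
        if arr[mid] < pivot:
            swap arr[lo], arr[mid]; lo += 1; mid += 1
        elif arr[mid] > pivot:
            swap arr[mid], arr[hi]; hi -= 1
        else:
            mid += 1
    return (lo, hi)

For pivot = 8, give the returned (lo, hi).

lo=0 mid=0 hi=6
11>8: swap(0,6), hi=5 ⇒ [10,8,11,11,11,11,11]
10>8: swap(0,5), hi=4 ⇒ [11,8,11,11,11,10,11]
11>8: swap(0,4), hi=3 ⇒ [11,8,11,11,11,10,11]
11>8: swap(0,3), hi=2 ⇒ [11,8,11,11,11,10,11]
11>8: swap(0,2), hi=1 ⇒ [11,8,11,11,11,10,11]
11>8: swap(0,1), hi=0 ⇒ [8,11,11,11,11,10,11]
8=8: mid=1
done. lo=0 hi=0; arr=[8,11,11,11,11,10,11]

(0, 0)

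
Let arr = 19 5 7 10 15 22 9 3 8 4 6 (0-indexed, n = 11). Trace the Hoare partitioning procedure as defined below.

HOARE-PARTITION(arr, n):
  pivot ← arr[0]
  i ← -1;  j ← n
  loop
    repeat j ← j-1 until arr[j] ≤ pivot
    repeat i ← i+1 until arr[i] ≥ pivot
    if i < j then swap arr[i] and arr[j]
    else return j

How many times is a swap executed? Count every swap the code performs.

pivot = arr[0] = 19; i = -1, j = 11
j→10 (arr[10]=6≤19), i→0 (arr[0]=19≥19); i<j, swap → 6 5 7 10 15 22 9 3 8 4 19
j→9 (arr[9]=4≤19), i→5 (arr[5]=22≥19); i<j, swap → 6 5 7 10 15 4 9 3 8 22 19
j→8, i→9; i≥j, return j=8. arr = 6 5 7 10 15 4 9 3 8 22 19

2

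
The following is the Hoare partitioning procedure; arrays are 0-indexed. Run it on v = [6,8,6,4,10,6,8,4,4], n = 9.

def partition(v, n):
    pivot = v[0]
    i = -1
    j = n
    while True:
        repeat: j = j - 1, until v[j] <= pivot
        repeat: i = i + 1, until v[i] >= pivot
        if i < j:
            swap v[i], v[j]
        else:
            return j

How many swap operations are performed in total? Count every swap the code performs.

3

pivot = v[0] = 6; i = -1, j = 9
j→8 (v[8]=4≤6), i→0 (v[0]=6≥6); i<j, swap → [4,8,6,4,10,6,8,4,6]
j→7 (v[7]=4≤6), i→1 (v[1]=8≥6); i<j, swap → [4,4,6,4,10,6,8,8,6]
j→5 (v[5]=6≤6), i→2 (v[2]=6≥6); i<j, swap → [4,4,6,4,10,6,8,8,6]
j→3, i→4; i≥j, return j=3. v = [4,4,6,4,10,6,8,8,6]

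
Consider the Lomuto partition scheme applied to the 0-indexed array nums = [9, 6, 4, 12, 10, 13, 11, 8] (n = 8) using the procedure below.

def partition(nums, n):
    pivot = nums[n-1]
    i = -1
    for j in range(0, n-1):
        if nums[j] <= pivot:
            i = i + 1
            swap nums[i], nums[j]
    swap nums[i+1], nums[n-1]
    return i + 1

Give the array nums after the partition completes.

[6, 4, 8, 12, 10, 13, 11, 9]

pivot = nums[7] = 8; i = -1
j=0: nums[0]=9 > 8 → no swap
j=1: nums[1]=6 ≤ 8 → i=0, swap nums[0],nums[1] → [6, 9, 4, 12, 10, 13, 11, 8]
j=2: nums[2]=4 ≤ 8 → i=1, swap nums[1],nums[2] → [6, 4, 9, 12, 10, 13, 11, 8]
j=3: nums[3]=12 > 8 → no swap
j=4: nums[4]=10 > 8 → no swap
j=5: nums[5]=13 > 8 → no swap
j=6: nums[6]=11 > 8 → no swap
final swap nums[2],nums[7] → [6, 4, 8, 12, 10, 13, 11, 9]; return 2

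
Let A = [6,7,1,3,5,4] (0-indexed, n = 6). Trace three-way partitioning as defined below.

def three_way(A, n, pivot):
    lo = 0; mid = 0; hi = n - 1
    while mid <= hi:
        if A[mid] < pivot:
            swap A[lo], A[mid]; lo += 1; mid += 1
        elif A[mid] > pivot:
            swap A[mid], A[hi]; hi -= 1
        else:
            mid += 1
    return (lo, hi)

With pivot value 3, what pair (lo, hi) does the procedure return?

pivot = 3; lo=0, mid=0, hi=5
A[mid]=6>3: swap A[0],A[5]; hi=4 → [4,7,1,3,5,6]
A[mid]=4>3: swap A[0],A[4]; hi=3 → [5,7,1,3,4,6]
A[mid]=5>3: swap A[0],A[3]; hi=2 → [3,7,1,5,4,6]
A[mid]=3=3: mid=1
A[mid]=7>3: swap A[1],A[2]; hi=1 → [3,1,7,5,4,6]
A[mid]=1<3: swap A[0],A[1]; lo=1,mid=2 → [1,3,7,5,4,6]
end: lo=1, hi=1; A = [1,3,7,5,4,6]

(1, 1)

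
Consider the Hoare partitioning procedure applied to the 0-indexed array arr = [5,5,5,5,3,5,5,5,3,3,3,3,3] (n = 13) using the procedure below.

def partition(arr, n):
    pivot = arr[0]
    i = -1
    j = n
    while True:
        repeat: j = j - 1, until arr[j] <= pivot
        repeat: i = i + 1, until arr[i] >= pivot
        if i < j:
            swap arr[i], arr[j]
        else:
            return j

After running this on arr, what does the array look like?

[3,3,3,3,3,3,5,5,5,5,5,5,5]

pivot = arr[0] = 5; i = -1, j = 13
j→12 (arr[12]=3≤5), i→0 (arr[0]=5≥5); i<j, swap → [3,5,5,5,3,5,5,5,3,3,3,3,5]
j→11 (arr[11]=3≤5), i→1 (arr[1]=5≥5); i<j, swap → [3,3,5,5,3,5,5,5,3,3,3,5,5]
j→10 (arr[10]=3≤5), i→2 (arr[2]=5≥5); i<j, swap → [3,3,3,5,3,5,5,5,3,3,5,5,5]
j→9 (arr[9]=3≤5), i→3 (arr[3]=5≥5); i<j, swap → [3,3,3,3,3,5,5,5,3,5,5,5,5]
j→8 (arr[8]=3≤5), i→5 (arr[5]=5≥5); i<j, swap → [3,3,3,3,3,3,5,5,5,5,5,5,5]
j→7 (arr[7]=5≤5), i→6 (arr[6]=5≥5); i<j, swap → [3,3,3,3,3,3,5,5,5,5,5,5,5]
j→6, i→7; i≥j, return j=6. arr = [3,3,3,3,3,3,5,5,5,5,5,5,5]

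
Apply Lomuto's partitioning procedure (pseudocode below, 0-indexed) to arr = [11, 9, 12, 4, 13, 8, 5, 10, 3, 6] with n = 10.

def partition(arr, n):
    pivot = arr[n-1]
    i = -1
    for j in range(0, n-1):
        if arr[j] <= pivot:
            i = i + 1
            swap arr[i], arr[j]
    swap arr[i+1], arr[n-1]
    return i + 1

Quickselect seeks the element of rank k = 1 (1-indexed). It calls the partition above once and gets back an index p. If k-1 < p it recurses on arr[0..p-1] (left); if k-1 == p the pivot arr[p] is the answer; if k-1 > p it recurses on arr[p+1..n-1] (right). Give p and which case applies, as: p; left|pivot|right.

pivot = arr[9] = 6; i = -1
j=0: arr[0]=11 > 6 → no swap
j=1: arr[1]=9 > 6 → no swap
j=2: arr[2]=12 > 6 → no swap
j=3: arr[3]=4 ≤ 6 → i=0, swap arr[0],arr[3] → [4, 9, 12, 11, 13, 8, 5, 10, 3, 6]
j=4: arr[4]=13 > 6 → no swap
j=5: arr[5]=8 > 6 → no swap
j=6: arr[6]=5 ≤ 6 → i=1, swap arr[1],arr[6] → [4, 5, 12, 11, 13, 8, 9, 10, 3, 6]
j=7: arr[7]=10 > 6 → no swap
j=8: arr[8]=3 ≤ 6 → i=2, swap arr[2],arr[8] → [4, 5, 3, 11, 13, 8, 9, 10, 12, 6]
final swap arr[3],arr[9] → [4, 5, 3, 6, 13, 8, 9, 10, 12, 11]; return 3
p = 3; k-1 = 0 < 3 ⇒ left

3; left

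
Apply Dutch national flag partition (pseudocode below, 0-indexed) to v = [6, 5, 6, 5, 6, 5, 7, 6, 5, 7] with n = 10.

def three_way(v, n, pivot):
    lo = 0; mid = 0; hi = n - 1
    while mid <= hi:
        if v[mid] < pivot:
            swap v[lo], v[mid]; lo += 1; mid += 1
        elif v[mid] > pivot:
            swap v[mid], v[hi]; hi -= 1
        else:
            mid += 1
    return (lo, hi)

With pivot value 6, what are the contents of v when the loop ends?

lo=0 mid=0 hi=9
6=6: mid=1
5<6: swap(0,1), lo=1 mid=2 ⇒ [5, 6, 6, 5, 6, 5, 7, 6, 5, 7]
6=6: mid=3
5<6: swap(1,3), lo=2 mid=4 ⇒ [5, 5, 6, 6, 6, 5, 7, 6, 5, 7]
6=6: mid=5
5<6: swap(2,5), lo=3 mid=6 ⇒ [5, 5, 5, 6, 6, 6, 7, 6, 5, 7]
7>6: swap(6,9), hi=8 ⇒ [5, 5, 5, 6, 6, 6, 7, 6, 5, 7]
7>6: swap(6,8), hi=7 ⇒ [5, 5, 5, 6, 6, 6, 5, 6, 7, 7]
5<6: swap(3,6), lo=4 mid=7 ⇒ [5, 5, 5, 5, 6, 6, 6, 6, 7, 7]
6=6: mid=8
done. lo=4 hi=7; v=[5, 5, 5, 5, 6, 6, 6, 6, 7, 7]

[5, 5, 5, 5, 6, 6, 6, 6, 7, 7]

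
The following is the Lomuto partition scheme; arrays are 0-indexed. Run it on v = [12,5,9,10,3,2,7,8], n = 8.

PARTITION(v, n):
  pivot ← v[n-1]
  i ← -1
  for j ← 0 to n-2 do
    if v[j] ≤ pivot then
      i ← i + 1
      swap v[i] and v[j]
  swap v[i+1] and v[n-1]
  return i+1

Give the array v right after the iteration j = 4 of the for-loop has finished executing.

[5,3,9,10,12,2,7,8]

pivot=8, i=-1
j=0: 12>8, skip
j=1: 5≤8, i=0, swap(0,1) ⇒ [5,12,9,10,3,2,7,8]
j=2: 9>8, skip
j=3: 10>8, skip
j=4: 3≤8, i=1, swap(1,4) ⇒ [5,3,9,10,12,2,7,8]
(after j=4) v = [5,3,9,10,12,2,7,8]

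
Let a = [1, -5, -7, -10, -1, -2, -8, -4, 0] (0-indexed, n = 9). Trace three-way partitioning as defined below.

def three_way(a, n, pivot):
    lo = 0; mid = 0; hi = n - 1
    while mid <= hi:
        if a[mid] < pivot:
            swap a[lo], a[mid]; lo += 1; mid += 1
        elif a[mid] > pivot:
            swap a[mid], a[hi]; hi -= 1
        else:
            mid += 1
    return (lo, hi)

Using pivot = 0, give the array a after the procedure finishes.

pivot = 0; lo=0, mid=0, hi=8
a[mid]=1>0: swap a[0],a[8]; hi=7 → [0, -5, -7, -10, -1, -2, -8, -4, 1]
a[mid]=0=0: mid=1
a[mid]=-5<0: swap a[0],a[1]; lo=1,mid=2 → [-5, 0, -7, -10, -1, -2, -8, -4, 1]
a[mid]=-7<0: swap a[1],a[2]; lo=2,mid=3 → [-5, -7, 0, -10, -1, -2, -8, -4, 1]
a[mid]=-10<0: swap a[2],a[3]; lo=3,mid=4 → [-5, -7, -10, 0, -1, -2, -8, -4, 1]
a[mid]=-1<0: swap a[3],a[4]; lo=4,mid=5 → [-5, -7, -10, -1, 0, -2, -8, -4, 1]
a[mid]=-2<0: swap a[4],a[5]; lo=5,mid=6 → [-5, -7, -10, -1, -2, 0, -8, -4, 1]
a[mid]=-8<0: swap a[5],a[6]; lo=6,mid=7 → [-5, -7, -10, -1, -2, -8, 0, -4, 1]
a[mid]=-4<0: swap a[6],a[7]; lo=7,mid=8 → [-5, -7, -10, -1, -2, -8, -4, 0, 1]
end: lo=7, hi=7; a = [-5, -7, -10, -1, -2, -8, -4, 0, 1]

[-5, -7, -10, -1, -2, -8, -4, 0, 1]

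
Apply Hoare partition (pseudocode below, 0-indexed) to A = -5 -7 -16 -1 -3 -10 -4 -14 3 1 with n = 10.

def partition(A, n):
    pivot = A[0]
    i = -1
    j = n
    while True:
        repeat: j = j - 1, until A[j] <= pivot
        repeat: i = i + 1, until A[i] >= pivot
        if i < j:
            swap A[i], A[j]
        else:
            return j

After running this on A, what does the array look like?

pivot = A[0] = -5; i = -1, j = 10
j→7 (A[7]=-14≤-5), i→0 (A[0]=-5≥-5); i<j, swap → -14 -7 -16 -1 -3 -10 -4 -5 3 1
j→5 (A[5]=-10≤-5), i→3 (A[3]=-1≥-5); i<j, swap → -14 -7 -16 -10 -3 -1 -4 -5 3 1
j→3, i→4; i≥j, return j=3. A = -14 -7 -16 -10 -3 -1 -4 -5 3 1

-14 -7 -16 -10 -3 -1 -4 -5 3 1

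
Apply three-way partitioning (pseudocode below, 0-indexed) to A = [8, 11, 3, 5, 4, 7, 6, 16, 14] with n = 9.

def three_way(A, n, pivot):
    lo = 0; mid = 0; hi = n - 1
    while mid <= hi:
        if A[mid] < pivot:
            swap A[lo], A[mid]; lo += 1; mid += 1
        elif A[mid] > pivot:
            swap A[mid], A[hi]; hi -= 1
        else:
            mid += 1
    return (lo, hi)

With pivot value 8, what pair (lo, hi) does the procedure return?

lo=0 mid=0 hi=8
8=8: mid=1
11>8: swap(1,8), hi=7 ⇒ [8, 14, 3, 5, 4, 7, 6, 16, 11]
14>8: swap(1,7), hi=6 ⇒ [8, 16, 3, 5, 4, 7, 6, 14, 11]
16>8: swap(1,6), hi=5 ⇒ [8, 6, 3, 5, 4, 7, 16, 14, 11]
6<8: swap(0,1), lo=1 mid=2 ⇒ [6, 8, 3, 5, 4, 7, 16, 14, 11]
3<8: swap(1,2), lo=2 mid=3 ⇒ [6, 3, 8, 5, 4, 7, 16, 14, 11]
5<8: swap(2,3), lo=3 mid=4 ⇒ [6, 3, 5, 8, 4, 7, 16, 14, 11]
4<8: swap(3,4), lo=4 mid=5 ⇒ [6, 3, 5, 4, 8, 7, 16, 14, 11]
7<8: swap(4,5), lo=5 mid=6 ⇒ [6, 3, 5, 4, 7, 8, 16, 14, 11]
done. lo=5 hi=5; A=[6, 3, 5, 4, 7, 8, 16, 14, 11]

(5, 5)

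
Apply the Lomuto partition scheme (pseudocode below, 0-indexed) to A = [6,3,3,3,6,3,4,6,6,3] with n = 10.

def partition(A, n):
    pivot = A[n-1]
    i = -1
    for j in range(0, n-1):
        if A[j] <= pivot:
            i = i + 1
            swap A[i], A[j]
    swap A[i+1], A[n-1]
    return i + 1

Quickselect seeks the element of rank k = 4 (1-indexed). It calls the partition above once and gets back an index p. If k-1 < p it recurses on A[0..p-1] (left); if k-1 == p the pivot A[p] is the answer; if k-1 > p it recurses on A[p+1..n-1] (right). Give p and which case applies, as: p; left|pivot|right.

pivot = A[9] = 3; i = -1
j=0: A[0]=6 > 3 → no swap
j=1: A[1]=3 ≤ 3 → i=0, swap A[0],A[1] → [3,6,3,3,6,3,4,6,6,3]
j=2: A[2]=3 ≤ 3 → i=1, swap A[1],A[2] → [3,3,6,3,6,3,4,6,6,3]
j=3: A[3]=3 ≤ 3 → i=2, swap A[2],A[3] → [3,3,3,6,6,3,4,6,6,3]
j=4: A[4]=6 > 3 → no swap
j=5: A[5]=3 ≤ 3 → i=3, swap A[3],A[5] → [3,3,3,3,6,6,4,6,6,3]
j=6: A[6]=4 > 3 → no swap
j=7: A[7]=6 > 3 → no swap
j=8: A[8]=6 > 3 → no swap
final swap A[4],A[9] → [3,3,3,3,3,6,4,6,6,6]; return 4
p = 4; k-1 = 3 < 4 ⇒ left

4; left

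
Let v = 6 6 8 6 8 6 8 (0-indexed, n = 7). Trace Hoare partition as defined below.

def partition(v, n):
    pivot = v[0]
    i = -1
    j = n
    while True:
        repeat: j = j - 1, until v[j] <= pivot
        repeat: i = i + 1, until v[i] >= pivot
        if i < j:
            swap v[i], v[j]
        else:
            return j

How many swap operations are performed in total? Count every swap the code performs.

pivot=6
j stops at 5 (6), i stops at 0 (6); swap ⇒ 6 6 8 6 8 6 8
j stops at 3 (6), i stops at 1 (6); swap ⇒ 6 6 8 6 8 6 8
j stops at 1, i stops at 2; i≥j ⇒ return 1. v=6 6 8 6 8 6 8

2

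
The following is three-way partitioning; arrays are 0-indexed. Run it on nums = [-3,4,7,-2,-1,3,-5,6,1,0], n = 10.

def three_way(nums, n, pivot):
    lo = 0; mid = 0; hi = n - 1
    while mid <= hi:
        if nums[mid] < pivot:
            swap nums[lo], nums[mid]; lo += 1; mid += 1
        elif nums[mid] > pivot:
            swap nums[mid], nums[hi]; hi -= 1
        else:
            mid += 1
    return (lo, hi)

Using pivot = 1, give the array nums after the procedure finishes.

[-3,0,-2,-1,-5,1,6,3,7,4]

pivot = 1; lo=0, mid=0, hi=9
nums[mid]=-3<1: swap nums[0],nums[0]; lo=1,mid=1 → [-3,4,7,-2,-1,3,-5,6,1,0]
nums[mid]=4>1: swap nums[1],nums[9]; hi=8 → [-3,0,7,-2,-1,3,-5,6,1,4]
nums[mid]=0<1: swap nums[1],nums[1]; lo=2,mid=2 → [-3,0,7,-2,-1,3,-5,6,1,4]
nums[mid]=7>1: swap nums[2],nums[8]; hi=7 → [-3,0,1,-2,-1,3,-5,6,7,4]
nums[mid]=1=1: mid=3
nums[mid]=-2<1: swap nums[2],nums[3]; lo=3,mid=4 → [-3,0,-2,1,-1,3,-5,6,7,4]
nums[mid]=-1<1: swap nums[3],nums[4]; lo=4,mid=5 → [-3,0,-2,-1,1,3,-5,6,7,4]
nums[mid]=3>1: swap nums[5],nums[7]; hi=6 → [-3,0,-2,-1,1,6,-5,3,7,4]
nums[mid]=6>1: swap nums[5],nums[6]; hi=5 → [-3,0,-2,-1,1,-5,6,3,7,4]
nums[mid]=-5<1: swap nums[4],nums[5]; lo=5,mid=6 → [-3,0,-2,-1,-5,1,6,3,7,4]
end: lo=5, hi=5; nums = [-3,0,-2,-1,-5,1,6,3,7,4]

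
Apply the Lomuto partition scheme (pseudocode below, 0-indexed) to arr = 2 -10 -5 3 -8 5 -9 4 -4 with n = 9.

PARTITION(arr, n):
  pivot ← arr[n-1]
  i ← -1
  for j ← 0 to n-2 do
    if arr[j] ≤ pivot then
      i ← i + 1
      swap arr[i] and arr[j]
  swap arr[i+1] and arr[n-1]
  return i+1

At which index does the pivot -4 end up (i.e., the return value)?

4

pivot = arr[8] = -4; i = -1
j=0: arr[0]=2 > -4 → no swap
j=1: arr[1]=-10 ≤ -4 → i=0, swap arr[0],arr[1] → -10 2 -5 3 -8 5 -9 4 -4
j=2: arr[2]=-5 ≤ -4 → i=1, swap arr[1],arr[2] → -10 -5 2 3 -8 5 -9 4 -4
j=3: arr[3]=3 > -4 → no swap
j=4: arr[4]=-8 ≤ -4 → i=2, swap arr[2],arr[4] → -10 -5 -8 3 2 5 -9 4 -4
j=5: arr[5]=5 > -4 → no swap
j=6: arr[6]=-9 ≤ -4 → i=3, swap arr[3],arr[6] → -10 -5 -8 -9 2 5 3 4 -4
j=7: arr[7]=4 > -4 → no swap
final swap arr[4],arr[8] → -10 -5 -8 -9 -4 5 3 4 2; return 4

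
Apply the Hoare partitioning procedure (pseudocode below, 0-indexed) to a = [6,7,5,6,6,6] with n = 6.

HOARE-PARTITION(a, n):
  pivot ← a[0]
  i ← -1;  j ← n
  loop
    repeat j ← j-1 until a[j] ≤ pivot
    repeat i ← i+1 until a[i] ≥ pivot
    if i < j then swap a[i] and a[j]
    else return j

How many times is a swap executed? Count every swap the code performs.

2

pivot=6
j stops at 5 (6), i stops at 0 (6); swap ⇒ [6,7,5,6,6,6]
j stops at 4 (6), i stops at 1 (7); swap ⇒ [6,6,5,6,7,6]
j stops at 3, i stops at 3; i≥j ⇒ return 3. a=[6,6,5,6,7,6]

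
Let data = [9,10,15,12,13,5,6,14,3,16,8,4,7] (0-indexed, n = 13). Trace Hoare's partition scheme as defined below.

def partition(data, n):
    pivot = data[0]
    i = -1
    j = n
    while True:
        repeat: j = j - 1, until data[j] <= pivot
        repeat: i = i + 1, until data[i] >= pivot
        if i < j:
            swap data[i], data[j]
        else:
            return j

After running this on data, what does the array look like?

pivot = data[0] = 9; i = -1, j = 13
j→12 (data[12]=7≤9), i→0 (data[0]=9≥9); i<j, swap → [7,10,15,12,13,5,6,14,3,16,8,4,9]
j→11 (data[11]=4≤9), i→1 (data[1]=10≥9); i<j, swap → [7,4,15,12,13,5,6,14,3,16,8,10,9]
j→10 (data[10]=8≤9), i→2 (data[2]=15≥9); i<j, swap → [7,4,8,12,13,5,6,14,3,16,15,10,9]
j→8 (data[8]=3≤9), i→3 (data[3]=12≥9); i<j, swap → [7,4,8,3,13,5,6,14,12,16,15,10,9]
j→6 (data[6]=6≤9), i→4 (data[4]=13≥9); i<j, swap → [7,4,8,3,6,5,13,14,12,16,15,10,9]
j→5, i→6; i≥j, return j=5. data = [7,4,8,3,6,5,13,14,12,16,15,10,9]

[7,4,8,3,6,5,13,14,12,16,15,10,9]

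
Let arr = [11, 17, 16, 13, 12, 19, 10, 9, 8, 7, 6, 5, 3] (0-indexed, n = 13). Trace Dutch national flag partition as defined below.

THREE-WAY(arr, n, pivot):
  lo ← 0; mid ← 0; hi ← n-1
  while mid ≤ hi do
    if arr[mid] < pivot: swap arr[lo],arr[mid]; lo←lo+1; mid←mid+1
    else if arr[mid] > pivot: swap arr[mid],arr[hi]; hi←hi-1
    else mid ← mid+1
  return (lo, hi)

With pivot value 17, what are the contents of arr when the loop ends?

[11, 16, 13, 12, 3, 10, 9, 8, 7, 6, 5, 17, 19]

lo=0 mid=0 hi=12
11<17: swap(0,0), lo=1 mid=1 ⇒ [11, 17, 16, 13, 12, 19, 10, 9, 8, 7, 6, 5, 3]
17=17: mid=2
16<17: swap(1,2), lo=2 mid=3 ⇒ [11, 16, 17, 13, 12, 19, 10, 9, 8, 7, 6, 5, 3]
13<17: swap(2,3), lo=3 mid=4 ⇒ [11, 16, 13, 17, 12, 19, 10, 9, 8, 7, 6, 5, 3]
12<17: swap(3,4), lo=4 mid=5 ⇒ [11, 16, 13, 12, 17, 19, 10, 9, 8, 7, 6, 5, 3]
19>17: swap(5,12), hi=11 ⇒ [11, 16, 13, 12, 17, 3, 10, 9, 8, 7, 6, 5, 19]
3<17: swap(4,5), lo=5 mid=6 ⇒ [11, 16, 13, 12, 3, 17, 10, 9, 8, 7, 6, 5, 19]
10<17: swap(5,6), lo=6 mid=7 ⇒ [11, 16, 13, 12, 3, 10, 17, 9, 8, 7, 6, 5, 19]
9<17: swap(6,7), lo=7 mid=8 ⇒ [11, 16, 13, 12, 3, 10, 9, 17, 8, 7, 6, 5, 19]
8<17: swap(7,8), lo=8 mid=9 ⇒ [11, 16, 13, 12, 3, 10, 9, 8, 17, 7, 6, 5, 19]
7<17: swap(8,9), lo=9 mid=10 ⇒ [11, 16, 13, 12, 3, 10, 9, 8, 7, 17, 6, 5, 19]
6<17: swap(9,10), lo=10 mid=11 ⇒ [11, 16, 13, 12, 3, 10, 9, 8, 7, 6, 17, 5, 19]
5<17: swap(10,11), lo=11 mid=12 ⇒ [11, 16, 13, 12, 3, 10, 9, 8, 7, 6, 5, 17, 19]
done. lo=11 hi=11; arr=[11, 16, 13, 12, 3, 10, 9, 8, 7, 6, 5, 17, 19]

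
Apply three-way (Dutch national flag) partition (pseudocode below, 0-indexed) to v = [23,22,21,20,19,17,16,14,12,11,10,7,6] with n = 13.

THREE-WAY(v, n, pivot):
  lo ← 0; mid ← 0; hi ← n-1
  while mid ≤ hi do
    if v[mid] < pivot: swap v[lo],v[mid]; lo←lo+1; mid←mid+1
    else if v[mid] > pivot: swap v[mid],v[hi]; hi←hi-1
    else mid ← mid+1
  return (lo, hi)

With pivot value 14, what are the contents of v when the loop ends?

[6,7,10,11,12,14,16,17,19,20,21,22,23]

pivot = 14; lo=0, mid=0, hi=12
v[mid]=23>14: swap v[0],v[12]; hi=11 → [6,22,21,20,19,17,16,14,12,11,10,7,23]
v[mid]=6<14: swap v[0],v[0]; lo=1,mid=1 → [6,22,21,20,19,17,16,14,12,11,10,7,23]
v[mid]=22>14: swap v[1],v[11]; hi=10 → [6,7,21,20,19,17,16,14,12,11,10,22,23]
v[mid]=7<14: swap v[1],v[1]; lo=2,mid=2 → [6,7,21,20,19,17,16,14,12,11,10,22,23]
v[mid]=21>14: swap v[2],v[10]; hi=9 → [6,7,10,20,19,17,16,14,12,11,21,22,23]
v[mid]=10<14: swap v[2],v[2]; lo=3,mid=3 → [6,7,10,20,19,17,16,14,12,11,21,22,23]
v[mid]=20>14: swap v[3],v[9]; hi=8 → [6,7,10,11,19,17,16,14,12,20,21,22,23]
v[mid]=11<14: swap v[3],v[3]; lo=4,mid=4 → [6,7,10,11,19,17,16,14,12,20,21,22,23]
v[mid]=19>14: swap v[4],v[8]; hi=7 → [6,7,10,11,12,17,16,14,19,20,21,22,23]
v[mid]=12<14: swap v[4],v[4]; lo=5,mid=5 → [6,7,10,11,12,17,16,14,19,20,21,22,23]
v[mid]=17>14: swap v[5],v[7]; hi=6 → [6,7,10,11,12,14,16,17,19,20,21,22,23]
v[mid]=14=14: mid=6
v[mid]=16>14: swap v[6],v[6]; hi=5 → [6,7,10,11,12,14,16,17,19,20,21,22,23]
end: lo=5, hi=5; v = [6,7,10,11,12,14,16,17,19,20,21,22,23]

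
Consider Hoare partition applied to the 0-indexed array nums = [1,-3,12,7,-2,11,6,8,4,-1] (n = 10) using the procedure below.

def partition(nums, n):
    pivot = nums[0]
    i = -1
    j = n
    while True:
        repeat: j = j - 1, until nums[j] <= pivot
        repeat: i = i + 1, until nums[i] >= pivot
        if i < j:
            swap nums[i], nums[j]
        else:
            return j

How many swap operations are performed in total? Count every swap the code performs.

pivot = nums[0] = 1; i = -1, j = 10
j→9 (nums[9]=-1≤1), i→0 (nums[0]=1≥1); i<j, swap → [-1,-3,12,7,-2,11,6,8,4,1]
j→4 (nums[4]=-2≤1), i→2 (nums[2]=12≥1); i<j, swap → [-1,-3,-2,7,12,11,6,8,4,1]
j→2, i→3; i≥j, return j=2. nums = [-1,-3,-2,7,12,11,6,8,4,1]

2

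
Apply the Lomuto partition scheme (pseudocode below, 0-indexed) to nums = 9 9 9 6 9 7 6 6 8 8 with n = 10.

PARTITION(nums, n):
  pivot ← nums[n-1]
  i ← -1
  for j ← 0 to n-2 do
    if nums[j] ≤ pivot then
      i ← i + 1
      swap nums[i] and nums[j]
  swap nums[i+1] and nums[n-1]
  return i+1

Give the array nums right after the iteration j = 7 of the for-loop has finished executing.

6 7 6 6 9 9 9 9 8 8

pivot = nums[9] = 8; i = -1
j=0: nums[0]=9 > 8 → no swap
j=1: nums[1]=9 > 8 → no swap
j=2: nums[2]=9 > 8 → no swap
j=3: nums[3]=6 ≤ 8 → i=0, swap nums[0],nums[3] → 6 9 9 9 9 7 6 6 8 8
j=4: nums[4]=9 > 8 → no swap
j=5: nums[5]=7 ≤ 8 → i=1, swap nums[1],nums[5] → 6 7 9 9 9 9 6 6 8 8
j=6: nums[6]=6 ≤ 8 → i=2, swap nums[2],nums[6] → 6 7 6 9 9 9 9 6 8 8
j=7: nums[7]=6 ≤ 8 → i=3, swap nums[3],nums[7] → 6 7 6 6 9 9 9 9 8 8
(after j=7) nums = 6 7 6 6 9 9 9 9 8 8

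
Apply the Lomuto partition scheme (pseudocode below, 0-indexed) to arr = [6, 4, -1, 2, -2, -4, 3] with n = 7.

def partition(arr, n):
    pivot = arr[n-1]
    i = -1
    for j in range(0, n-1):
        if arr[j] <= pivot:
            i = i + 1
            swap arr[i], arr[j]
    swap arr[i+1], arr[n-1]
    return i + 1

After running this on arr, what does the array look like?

pivot=3, i=-1
j=0: 6>3, skip
j=1: 4>3, skip
j=2: -1≤3, i=0, swap(0,2) ⇒ [-1, 4, 6, 2, -2, -4, 3]
j=3: 2≤3, i=1, swap(1,3) ⇒ [-1, 2, 6, 4, -2, -4, 3]
j=4: -2≤3, i=2, swap(2,4) ⇒ [-1, 2, -2, 4, 6, -4, 3]
j=5: -4≤3, i=3, swap(3,5) ⇒ [-1, 2, -2, -4, 6, 4, 3]
swap(4,6) ⇒ [-1, 2, -2, -4, 3, 4, 6]; return 4

[-1, 2, -2, -4, 3, 4, 6]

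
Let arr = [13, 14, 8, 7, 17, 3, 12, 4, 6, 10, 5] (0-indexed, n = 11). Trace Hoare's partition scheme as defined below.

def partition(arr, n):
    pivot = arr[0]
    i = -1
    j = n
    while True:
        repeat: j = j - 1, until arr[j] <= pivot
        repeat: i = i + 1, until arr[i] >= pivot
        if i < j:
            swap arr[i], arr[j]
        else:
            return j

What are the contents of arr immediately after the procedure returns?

pivot = arr[0] = 13; i = -1, j = 11
j→10 (arr[10]=5≤13), i→0 (arr[0]=13≥13); i<j, swap → [5, 14, 8, 7, 17, 3, 12, 4, 6, 10, 13]
j→9 (arr[9]=10≤13), i→1 (arr[1]=14≥13); i<j, swap → [5, 10, 8, 7, 17, 3, 12, 4, 6, 14, 13]
j→8 (arr[8]=6≤13), i→4 (arr[4]=17≥13); i<j, swap → [5, 10, 8, 7, 6, 3, 12, 4, 17, 14, 13]
j→7, i→8; i≥j, return j=7. arr = [5, 10, 8, 7, 6, 3, 12, 4, 17, 14, 13]

[5, 10, 8, 7, 6, 3, 12, 4, 17, 14, 13]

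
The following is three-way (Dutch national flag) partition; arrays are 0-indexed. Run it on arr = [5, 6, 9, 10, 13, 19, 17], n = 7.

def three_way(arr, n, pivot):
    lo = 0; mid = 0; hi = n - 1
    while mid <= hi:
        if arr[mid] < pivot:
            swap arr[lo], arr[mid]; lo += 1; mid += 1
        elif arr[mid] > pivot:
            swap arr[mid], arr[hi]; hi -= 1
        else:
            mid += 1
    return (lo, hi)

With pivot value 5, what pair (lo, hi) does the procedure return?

lo=0 mid=0 hi=6
5=5: mid=1
6>5: swap(1,6), hi=5 ⇒ [5, 17, 9, 10, 13, 19, 6]
17>5: swap(1,5), hi=4 ⇒ [5, 19, 9, 10, 13, 17, 6]
19>5: swap(1,4), hi=3 ⇒ [5, 13, 9, 10, 19, 17, 6]
13>5: swap(1,3), hi=2 ⇒ [5, 10, 9, 13, 19, 17, 6]
10>5: swap(1,2), hi=1 ⇒ [5, 9, 10, 13, 19, 17, 6]
9>5: swap(1,1), hi=0 ⇒ [5, 9, 10, 13, 19, 17, 6]
done. lo=0 hi=0; arr=[5, 9, 10, 13, 19, 17, 6]

(0, 0)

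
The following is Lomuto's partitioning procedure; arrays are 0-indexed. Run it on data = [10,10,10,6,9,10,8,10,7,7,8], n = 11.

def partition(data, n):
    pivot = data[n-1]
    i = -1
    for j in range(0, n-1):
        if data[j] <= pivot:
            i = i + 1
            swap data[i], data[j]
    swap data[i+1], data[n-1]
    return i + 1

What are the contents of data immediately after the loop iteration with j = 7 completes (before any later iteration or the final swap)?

pivot=8, i=-1
j=0: 10>8, skip
j=1: 10>8, skip
j=2: 10>8, skip
j=3: 6≤8, i=0, swap(0,3) ⇒ [6,10,10,10,9,10,8,10,7,7,8]
j=4: 9>8, skip
j=5: 10>8, skip
j=6: 8≤8, i=1, swap(1,6) ⇒ [6,8,10,10,9,10,10,10,7,7,8]
j=7: 10>8, skip
(after j=7) data = [6,8,10,10,9,10,10,10,7,7,8]

[6,8,10,10,9,10,10,10,7,7,8]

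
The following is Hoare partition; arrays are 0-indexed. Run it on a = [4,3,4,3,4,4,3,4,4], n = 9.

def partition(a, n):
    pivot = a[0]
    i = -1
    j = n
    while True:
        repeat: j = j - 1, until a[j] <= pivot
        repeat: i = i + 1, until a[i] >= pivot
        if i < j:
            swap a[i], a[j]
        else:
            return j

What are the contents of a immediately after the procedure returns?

[4,3,4,3,3,4,4,4,4]

pivot = a[0] = 4; i = -1, j = 9
j→8 (a[8]=4≤4), i→0 (a[0]=4≥4); i<j, swap → [4,3,4,3,4,4,3,4,4]
j→7 (a[7]=4≤4), i→2 (a[2]=4≥4); i<j, swap → [4,3,4,3,4,4,3,4,4]
j→6 (a[6]=3≤4), i→4 (a[4]=4≥4); i<j, swap → [4,3,4,3,3,4,4,4,4]
j→5, i→5; i≥j, return j=5. a = [4,3,4,3,3,4,4,4,4]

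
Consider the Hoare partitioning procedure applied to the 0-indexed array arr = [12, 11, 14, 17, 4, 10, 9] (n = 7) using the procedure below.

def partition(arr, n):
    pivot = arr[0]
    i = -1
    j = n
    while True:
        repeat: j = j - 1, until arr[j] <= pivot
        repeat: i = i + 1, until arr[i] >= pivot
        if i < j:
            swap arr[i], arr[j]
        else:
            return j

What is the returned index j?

pivot = arr[0] = 12; i = -1, j = 7
j→6 (arr[6]=9≤12), i→0 (arr[0]=12≥12); i<j, swap → [9, 11, 14, 17, 4, 10, 12]
j→5 (arr[5]=10≤12), i→2 (arr[2]=14≥12); i<j, swap → [9, 11, 10, 17, 4, 14, 12]
j→4 (arr[4]=4≤12), i→3 (arr[3]=17≥12); i<j, swap → [9, 11, 10, 4, 17, 14, 12]
j→3, i→4; i≥j, return j=3. arr = [9, 11, 10, 4, 17, 14, 12]

3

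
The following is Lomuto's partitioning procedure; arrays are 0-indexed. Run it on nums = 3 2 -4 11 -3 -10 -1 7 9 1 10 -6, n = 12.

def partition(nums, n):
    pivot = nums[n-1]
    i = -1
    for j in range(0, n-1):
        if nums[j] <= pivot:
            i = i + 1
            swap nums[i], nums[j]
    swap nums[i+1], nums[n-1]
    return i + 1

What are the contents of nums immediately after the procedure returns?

-10 -6 -4 11 -3 3 -1 7 9 1 10 2

pivot=-6, i=-1
j=0: 3>-6, skip
j=1: 2>-6, skip
j=2: -4>-6, skip
j=3: 11>-6, skip
j=4: -3>-6, skip
j=5: -10≤-6, i=0, swap(0,5) ⇒ -10 2 -4 11 -3 3 -1 7 9 1 10 -6
j=6: -1>-6, skip
j=7: 7>-6, skip
j=8: 9>-6, skip
j=9: 1>-6, skip
j=10: 10>-6, skip
swap(1,11) ⇒ -10 -6 -4 11 -3 3 -1 7 9 1 10 2; return 1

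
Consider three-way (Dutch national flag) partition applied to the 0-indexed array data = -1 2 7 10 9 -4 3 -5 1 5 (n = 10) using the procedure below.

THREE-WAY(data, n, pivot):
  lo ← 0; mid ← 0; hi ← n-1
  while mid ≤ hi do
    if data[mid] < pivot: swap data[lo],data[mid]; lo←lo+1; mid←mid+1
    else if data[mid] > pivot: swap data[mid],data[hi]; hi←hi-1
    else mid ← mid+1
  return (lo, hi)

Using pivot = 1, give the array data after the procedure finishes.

-1 -5 -4 1 9 3 10 7 5 2

lo=0 mid=0 hi=9
-1<1: swap(0,0), lo=1 mid=1 ⇒ -1 2 7 10 9 -4 3 -5 1 5
2>1: swap(1,9), hi=8 ⇒ -1 5 7 10 9 -4 3 -5 1 2
5>1: swap(1,8), hi=7 ⇒ -1 1 7 10 9 -4 3 -5 5 2
1=1: mid=2
7>1: swap(2,7), hi=6 ⇒ -1 1 -5 10 9 -4 3 7 5 2
-5<1: swap(1,2), lo=2 mid=3 ⇒ -1 -5 1 10 9 -4 3 7 5 2
10>1: swap(3,6), hi=5 ⇒ -1 -5 1 3 9 -4 10 7 5 2
3>1: swap(3,5), hi=4 ⇒ -1 -5 1 -4 9 3 10 7 5 2
-4<1: swap(2,3), lo=3 mid=4 ⇒ -1 -5 -4 1 9 3 10 7 5 2
9>1: swap(4,4), hi=3 ⇒ -1 -5 -4 1 9 3 10 7 5 2
done. lo=3 hi=3; data=-1 -5 -4 1 9 3 10 7 5 2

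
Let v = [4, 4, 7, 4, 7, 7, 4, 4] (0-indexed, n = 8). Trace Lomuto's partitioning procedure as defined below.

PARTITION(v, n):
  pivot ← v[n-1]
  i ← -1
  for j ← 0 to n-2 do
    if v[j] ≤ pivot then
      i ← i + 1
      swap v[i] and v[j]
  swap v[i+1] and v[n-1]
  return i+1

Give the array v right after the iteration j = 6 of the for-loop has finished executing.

[4, 4, 4, 4, 7, 7, 7, 4]

pivot = v[7] = 4; i = -1
j=0: v[0]=4 ≤ 4 → i=0, swap v[0],v[0] (no change) → [4, 4, 7, 4, 7, 7, 4, 4]
j=1: v[1]=4 ≤ 4 → i=1, swap v[1],v[1] (no change) → [4, 4, 7, 4, 7, 7, 4, 4]
j=2: v[2]=7 > 4 → no swap
j=3: v[3]=4 ≤ 4 → i=2, swap v[2],v[3] → [4, 4, 4, 7, 7, 7, 4, 4]
j=4: v[4]=7 > 4 → no swap
j=5: v[5]=7 > 4 → no swap
j=6: v[6]=4 ≤ 4 → i=3, swap v[3],v[6] → [4, 4, 4, 4, 7, 7, 7, 4]
(after j=6) v = [4, 4, 4, 4, 7, 7, 7, 4]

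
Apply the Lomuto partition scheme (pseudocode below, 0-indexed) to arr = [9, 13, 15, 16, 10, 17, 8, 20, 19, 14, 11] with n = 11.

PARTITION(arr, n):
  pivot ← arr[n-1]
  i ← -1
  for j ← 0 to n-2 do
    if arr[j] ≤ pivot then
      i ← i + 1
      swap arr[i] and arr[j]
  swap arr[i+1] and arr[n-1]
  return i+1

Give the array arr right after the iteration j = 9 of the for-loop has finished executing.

pivot = arr[10] = 11; i = -1
j=0: arr[0]=9 ≤ 11 → i=0, swap arr[0],arr[0] (no change) → [9, 13, 15, 16, 10, 17, 8, 20, 19, 14, 11]
j=1: arr[1]=13 > 11 → no swap
j=2: arr[2]=15 > 11 → no swap
j=3: arr[3]=16 > 11 → no swap
j=4: arr[4]=10 ≤ 11 → i=1, swap arr[1],arr[4] → [9, 10, 15, 16, 13, 17, 8, 20, 19, 14, 11]
j=5: arr[5]=17 > 11 → no swap
j=6: arr[6]=8 ≤ 11 → i=2, swap arr[2],arr[6] → [9, 10, 8, 16, 13, 17, 15, 20, 19, 14, 11]
j=7: arr[7]=20 > 11 → no swap
j=8: arr[8]=19 > 11 → no swap
j=9: arr[9]=14 > 11 → no swap
(after j=9) arr = [9, 10, 8, 16, 13, 17, 15, 20, 19, 14, 11]

[9, 10, 8, 16, 13, 17, 15, 20, 19, 14, 11]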